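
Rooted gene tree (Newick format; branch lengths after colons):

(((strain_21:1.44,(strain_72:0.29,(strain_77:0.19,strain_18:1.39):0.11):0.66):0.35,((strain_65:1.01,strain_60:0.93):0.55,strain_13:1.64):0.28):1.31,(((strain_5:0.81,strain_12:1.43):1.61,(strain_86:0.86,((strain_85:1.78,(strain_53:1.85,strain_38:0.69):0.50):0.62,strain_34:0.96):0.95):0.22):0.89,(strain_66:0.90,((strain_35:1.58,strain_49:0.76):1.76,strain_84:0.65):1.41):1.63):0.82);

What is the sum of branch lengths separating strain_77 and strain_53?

8.47

The path runs strain_77 → … → MRCA → … → strain_53; the MRCA is the root of the tree.
Branch lengths along that path: 0.19 + 0.11 + 0.66 + 0.35 + 1.31 + 0.82 + 0.89 + 0.22 + 0.95 + 0.62 + 0.50 + 1.85 = 8.47.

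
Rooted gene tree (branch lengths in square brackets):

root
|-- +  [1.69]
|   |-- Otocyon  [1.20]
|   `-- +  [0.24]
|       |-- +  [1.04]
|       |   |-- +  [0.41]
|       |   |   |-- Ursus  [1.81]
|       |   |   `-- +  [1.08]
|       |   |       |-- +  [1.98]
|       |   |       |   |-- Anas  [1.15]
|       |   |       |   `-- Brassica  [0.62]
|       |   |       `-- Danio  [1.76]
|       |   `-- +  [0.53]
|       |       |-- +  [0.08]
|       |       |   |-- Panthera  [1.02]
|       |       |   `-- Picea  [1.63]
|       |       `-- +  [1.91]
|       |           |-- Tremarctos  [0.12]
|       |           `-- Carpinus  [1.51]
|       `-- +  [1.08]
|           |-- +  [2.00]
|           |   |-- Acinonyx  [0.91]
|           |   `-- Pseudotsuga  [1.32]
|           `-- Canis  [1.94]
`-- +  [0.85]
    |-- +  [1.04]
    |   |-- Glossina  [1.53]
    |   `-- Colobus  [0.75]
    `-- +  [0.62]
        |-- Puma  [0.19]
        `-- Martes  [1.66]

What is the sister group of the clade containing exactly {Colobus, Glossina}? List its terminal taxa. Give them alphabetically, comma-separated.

Martes, Puma

The clade containing exactly {Colobus, Glossina} attaches to the tree at the node subtending ((Glossina,Colobus),(Puma,Martes)).
The other lineage descending from that same node — the sister group — is (Puma,Martes); its 2 tips in alphabetical order are the answer.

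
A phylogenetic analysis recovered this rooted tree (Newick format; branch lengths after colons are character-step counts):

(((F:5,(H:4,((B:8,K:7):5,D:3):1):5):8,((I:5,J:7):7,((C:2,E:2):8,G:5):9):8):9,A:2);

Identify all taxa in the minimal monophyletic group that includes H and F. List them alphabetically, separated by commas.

B, D, F, H, K

Tracing H: it sits inside (H,((B,K),D)).
Tracing F: it sits inside (F,(H,((B,K),D))).
The smallest clade enclosing both is (F,(H,((B,K),D))); the answer is its 5 terminal taxa in alphabetical order.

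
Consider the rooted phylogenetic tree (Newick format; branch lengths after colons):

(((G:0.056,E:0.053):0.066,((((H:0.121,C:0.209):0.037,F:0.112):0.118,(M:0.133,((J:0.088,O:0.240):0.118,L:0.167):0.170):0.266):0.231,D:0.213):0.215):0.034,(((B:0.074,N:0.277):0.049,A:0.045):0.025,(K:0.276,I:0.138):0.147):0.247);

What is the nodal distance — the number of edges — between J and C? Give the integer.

7

The MRCA of J and C is the node subtending (((H,C),F),(M,((J,O),L))).
From J up to that node: 4 branches. From C up to the same node: 3 branches. Total: 4 + 3 = 7.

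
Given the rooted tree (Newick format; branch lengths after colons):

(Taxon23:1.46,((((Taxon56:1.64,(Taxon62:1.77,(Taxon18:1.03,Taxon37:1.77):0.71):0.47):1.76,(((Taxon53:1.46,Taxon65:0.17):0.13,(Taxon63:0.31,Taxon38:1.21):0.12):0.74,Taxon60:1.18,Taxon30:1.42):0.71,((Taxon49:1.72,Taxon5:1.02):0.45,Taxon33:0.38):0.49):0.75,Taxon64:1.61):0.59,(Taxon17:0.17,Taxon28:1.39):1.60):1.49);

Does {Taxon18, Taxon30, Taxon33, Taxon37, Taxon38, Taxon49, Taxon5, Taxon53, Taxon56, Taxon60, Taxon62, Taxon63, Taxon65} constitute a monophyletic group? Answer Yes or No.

Yes

The most recent common ancestor of these taxa subtends ((Taxon56,(Taxon62,(Taxon18,Taxon37))),(((Taxon53,Taxon65),(Taxon63,Taxon38)),Taxon60,Taxon30),((Taxon49,Taxon5),Taxon33)).
That clade has exactly 13 tips — every listed taxon and nothing else — so the group is monophyletic.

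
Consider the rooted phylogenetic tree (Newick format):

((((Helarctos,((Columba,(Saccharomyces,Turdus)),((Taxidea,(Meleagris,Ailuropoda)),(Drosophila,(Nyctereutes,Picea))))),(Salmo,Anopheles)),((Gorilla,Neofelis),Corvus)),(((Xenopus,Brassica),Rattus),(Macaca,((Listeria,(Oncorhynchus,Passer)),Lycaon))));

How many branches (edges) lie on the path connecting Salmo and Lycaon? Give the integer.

8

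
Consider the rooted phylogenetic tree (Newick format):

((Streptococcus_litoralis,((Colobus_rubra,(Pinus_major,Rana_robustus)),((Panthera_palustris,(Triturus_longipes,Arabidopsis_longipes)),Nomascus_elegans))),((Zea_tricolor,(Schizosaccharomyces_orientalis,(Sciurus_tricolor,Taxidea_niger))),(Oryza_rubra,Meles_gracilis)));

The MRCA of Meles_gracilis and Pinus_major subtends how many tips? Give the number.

The MRCA of Meles_gracilis and Pinus_major is the root, so the clade is the entire tree.
That clade contains 14 terminal taxa: Arabidopsis_longipes, Colobus_rubra, Meles_gracilis, Nomascus_elegans, Oryza_rubra, Panthera_palustris, Pinus_major, Rana_robustus, Schizosaccharomyces_orientalis, Sciurus_tricolor, Streptococcus_litoralis, Taxidea_niger, Triturus_longipes, Zea_tricolor.

14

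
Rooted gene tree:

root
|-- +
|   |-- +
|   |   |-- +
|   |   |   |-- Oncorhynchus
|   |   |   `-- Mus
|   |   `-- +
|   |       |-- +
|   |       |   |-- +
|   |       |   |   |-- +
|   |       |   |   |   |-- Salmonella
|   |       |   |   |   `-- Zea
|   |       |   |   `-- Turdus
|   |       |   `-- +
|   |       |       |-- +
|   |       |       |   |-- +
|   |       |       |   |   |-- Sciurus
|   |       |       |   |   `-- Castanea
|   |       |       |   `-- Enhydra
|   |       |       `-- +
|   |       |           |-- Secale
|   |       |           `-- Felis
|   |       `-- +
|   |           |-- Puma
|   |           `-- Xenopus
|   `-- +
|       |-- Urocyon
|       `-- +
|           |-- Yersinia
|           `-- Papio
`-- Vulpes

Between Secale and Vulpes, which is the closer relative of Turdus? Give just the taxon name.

Secale

The MRCA of Turdus and Secale subtends (((Salmonella,Zea),Turdus),(((Sciurus,Castanea),Enhydra),(Secale,Felis))) (8 taxa).
The MRCA of Turdus and Vulpes is the root, subtending the entire tree (16 taxa).
The first is nested inside the second, so Turdus shares a more recent common ancestor with Secale.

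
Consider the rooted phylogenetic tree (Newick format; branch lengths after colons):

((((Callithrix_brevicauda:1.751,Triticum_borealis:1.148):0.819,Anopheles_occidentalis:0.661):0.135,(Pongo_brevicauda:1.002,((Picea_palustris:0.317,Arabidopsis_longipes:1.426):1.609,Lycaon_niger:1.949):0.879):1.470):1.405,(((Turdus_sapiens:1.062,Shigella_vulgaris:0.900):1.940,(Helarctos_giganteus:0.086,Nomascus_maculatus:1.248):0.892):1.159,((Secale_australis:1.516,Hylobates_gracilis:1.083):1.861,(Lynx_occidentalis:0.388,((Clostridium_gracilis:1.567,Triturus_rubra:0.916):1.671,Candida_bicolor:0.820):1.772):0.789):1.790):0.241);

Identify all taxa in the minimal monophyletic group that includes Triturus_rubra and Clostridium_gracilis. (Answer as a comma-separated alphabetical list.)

Clostridium_gracilis, Triturus_rubra

Tracing Triturus_rubra: it sits inside (Clostridium_gracilis,Triturus_rubra).
Tracing Clostridium_gracilis: it sits inside (Clostridium_gracilis,Triturus_rubra).
The smallest clade enclosing both is (Clostridium_gracilis,Triturus_rubra); the answer is its 2 terminal taxa in alphabetical order.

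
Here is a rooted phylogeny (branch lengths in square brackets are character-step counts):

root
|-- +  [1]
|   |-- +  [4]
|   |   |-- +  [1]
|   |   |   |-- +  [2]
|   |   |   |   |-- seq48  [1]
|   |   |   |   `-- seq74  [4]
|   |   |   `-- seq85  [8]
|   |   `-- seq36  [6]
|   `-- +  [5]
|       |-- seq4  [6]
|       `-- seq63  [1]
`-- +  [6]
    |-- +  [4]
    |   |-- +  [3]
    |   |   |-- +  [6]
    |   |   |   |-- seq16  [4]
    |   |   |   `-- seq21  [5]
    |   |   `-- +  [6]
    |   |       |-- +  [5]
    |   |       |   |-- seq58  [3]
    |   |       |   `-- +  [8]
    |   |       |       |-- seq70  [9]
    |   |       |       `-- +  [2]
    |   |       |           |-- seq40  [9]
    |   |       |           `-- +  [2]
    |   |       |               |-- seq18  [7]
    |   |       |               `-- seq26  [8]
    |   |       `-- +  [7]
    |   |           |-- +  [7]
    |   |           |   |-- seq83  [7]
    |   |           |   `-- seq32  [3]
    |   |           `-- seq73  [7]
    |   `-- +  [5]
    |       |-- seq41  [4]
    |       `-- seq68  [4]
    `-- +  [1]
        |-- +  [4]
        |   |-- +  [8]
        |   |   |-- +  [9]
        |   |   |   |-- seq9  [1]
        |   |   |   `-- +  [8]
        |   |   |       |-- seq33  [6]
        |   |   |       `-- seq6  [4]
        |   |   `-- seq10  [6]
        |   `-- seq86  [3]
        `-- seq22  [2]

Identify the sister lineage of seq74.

seq48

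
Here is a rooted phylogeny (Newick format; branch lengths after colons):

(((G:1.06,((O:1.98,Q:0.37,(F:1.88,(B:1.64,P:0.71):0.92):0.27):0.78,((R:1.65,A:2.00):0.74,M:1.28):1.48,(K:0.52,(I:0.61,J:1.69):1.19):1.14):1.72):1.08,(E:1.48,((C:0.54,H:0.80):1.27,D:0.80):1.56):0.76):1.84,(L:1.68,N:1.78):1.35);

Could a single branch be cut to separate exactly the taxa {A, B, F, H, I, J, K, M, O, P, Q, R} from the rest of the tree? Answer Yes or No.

No

The MRCA of the listed taxa subtends ((G,((O,Q,(F,(B,P))),((R,A),M),(K,(I,J)))),(E,((C,H),D))).
That clade also contains C, D, E, G, which are not in the proposed group, so the group is not monophyletic.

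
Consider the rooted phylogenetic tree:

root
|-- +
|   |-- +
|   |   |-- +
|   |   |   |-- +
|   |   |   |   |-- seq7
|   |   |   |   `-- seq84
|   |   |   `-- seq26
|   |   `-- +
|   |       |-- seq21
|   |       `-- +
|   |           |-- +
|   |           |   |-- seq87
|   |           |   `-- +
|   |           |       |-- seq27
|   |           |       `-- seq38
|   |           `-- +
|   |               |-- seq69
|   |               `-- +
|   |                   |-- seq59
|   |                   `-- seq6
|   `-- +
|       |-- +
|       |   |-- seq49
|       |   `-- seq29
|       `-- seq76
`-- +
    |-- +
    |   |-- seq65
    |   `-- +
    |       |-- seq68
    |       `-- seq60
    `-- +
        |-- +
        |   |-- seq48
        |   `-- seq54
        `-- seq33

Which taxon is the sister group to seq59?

seq6

seq59 attaches to the tree at the node subtending (seq59,seq6).
The other lineage descending from that same node — the sister group — is the single tip seq6.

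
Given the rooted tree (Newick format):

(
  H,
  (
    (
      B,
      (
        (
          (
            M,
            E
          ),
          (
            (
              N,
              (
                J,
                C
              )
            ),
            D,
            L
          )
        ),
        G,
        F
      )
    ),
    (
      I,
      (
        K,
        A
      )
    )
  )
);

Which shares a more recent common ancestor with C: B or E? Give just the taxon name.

The MRCA of C and E subtends ((M,E),((N,(J,C)),D,L)) (7 taxa).
The MRCA of C and B subtends (B,(((M,E),((N,(J,C)),D,L)),G,F)) (10 taxa).
The first is nested inside the second, so C shares a more recent common ancestor with E.

E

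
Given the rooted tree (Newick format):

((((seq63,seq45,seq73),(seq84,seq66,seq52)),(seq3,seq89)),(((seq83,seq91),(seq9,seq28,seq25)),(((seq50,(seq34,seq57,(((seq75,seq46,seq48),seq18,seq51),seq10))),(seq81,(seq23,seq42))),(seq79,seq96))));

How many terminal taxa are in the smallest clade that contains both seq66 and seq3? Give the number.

8

The MRCA of seq66 and seq3 is the node subtending (((seq63,seq45,seq73),(seq84,seq66,seq52)),(seq3,seq89)).
That clade contains 8 terminal taxa: seq3, seq45, seq52, seq63, seq66, seq73, seq84, seq89.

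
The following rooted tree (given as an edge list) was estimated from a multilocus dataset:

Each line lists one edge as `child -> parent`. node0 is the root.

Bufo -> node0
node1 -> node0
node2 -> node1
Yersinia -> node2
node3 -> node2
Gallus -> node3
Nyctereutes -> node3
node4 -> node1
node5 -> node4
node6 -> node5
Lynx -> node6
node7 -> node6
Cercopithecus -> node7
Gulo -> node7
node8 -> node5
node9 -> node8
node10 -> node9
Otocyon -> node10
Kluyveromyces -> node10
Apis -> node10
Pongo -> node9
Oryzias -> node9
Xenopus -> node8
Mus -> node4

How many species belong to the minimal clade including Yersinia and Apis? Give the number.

The MRCA of Yersinia and Apis is the node subtending ((Yersinia,(Gallus,Nyctereutes)),(((Lynx,(Cercopithecus,Gulo)),(((Otocyon,Kluyveromyces,Apis),Pongo,Oryzias),Xenopus)),Mus)).
That clade contains 13 terminal taxa: Apis, Cercopithecus, Gallus, Gulo, Kluyveromyces, Lynx, Mus, Nyctereutes, Oryzias, Otocyon, Pongo, Xenopus, Yersinia.

13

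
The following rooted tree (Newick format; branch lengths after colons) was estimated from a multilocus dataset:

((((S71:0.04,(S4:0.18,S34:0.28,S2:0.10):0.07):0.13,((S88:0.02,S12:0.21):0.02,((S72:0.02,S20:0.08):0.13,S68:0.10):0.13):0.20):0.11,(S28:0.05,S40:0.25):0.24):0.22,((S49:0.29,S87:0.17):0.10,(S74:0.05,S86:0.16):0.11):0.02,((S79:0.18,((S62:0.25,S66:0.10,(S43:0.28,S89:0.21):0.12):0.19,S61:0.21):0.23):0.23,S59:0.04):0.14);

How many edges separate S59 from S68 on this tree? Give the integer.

7

The MRCA of S59 and S68 is the root of the tree.
From S59 up to that node: 2 branches. From S68 up to the same node: 5 branches. Total: 2 + 5 = 7.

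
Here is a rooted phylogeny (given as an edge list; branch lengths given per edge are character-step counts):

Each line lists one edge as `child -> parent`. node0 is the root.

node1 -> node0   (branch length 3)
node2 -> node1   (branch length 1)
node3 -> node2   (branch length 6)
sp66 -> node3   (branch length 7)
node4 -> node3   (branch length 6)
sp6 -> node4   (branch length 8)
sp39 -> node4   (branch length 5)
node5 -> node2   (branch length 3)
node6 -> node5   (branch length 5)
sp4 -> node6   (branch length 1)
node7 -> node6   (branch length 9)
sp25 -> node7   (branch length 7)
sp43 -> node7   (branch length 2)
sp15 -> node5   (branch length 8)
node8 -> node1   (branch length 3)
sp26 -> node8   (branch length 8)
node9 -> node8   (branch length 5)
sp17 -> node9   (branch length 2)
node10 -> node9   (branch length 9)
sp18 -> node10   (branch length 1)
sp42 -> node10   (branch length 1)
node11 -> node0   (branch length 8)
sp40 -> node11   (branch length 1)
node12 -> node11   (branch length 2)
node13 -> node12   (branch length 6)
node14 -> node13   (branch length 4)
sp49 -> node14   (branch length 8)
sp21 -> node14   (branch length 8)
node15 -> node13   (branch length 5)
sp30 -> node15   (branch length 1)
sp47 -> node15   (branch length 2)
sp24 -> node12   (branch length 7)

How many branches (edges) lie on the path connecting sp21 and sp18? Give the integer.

10

The MRCA of sp21 and sp18 is the root of the tree.
From sp21 up to that node: 5 branches. From sp18 up to the same node: 5 branches. Total: 5 + 5 = 10.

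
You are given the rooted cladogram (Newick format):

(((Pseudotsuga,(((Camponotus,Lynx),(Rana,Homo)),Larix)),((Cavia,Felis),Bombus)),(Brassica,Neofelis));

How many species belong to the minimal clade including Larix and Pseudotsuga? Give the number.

The MRCA of Larix and Pseudotsuga is the node subtending (Pseudotsuga,(((Camponotus,Lynx),(Rana,Homo)),Larix)).
That clade contains 6 terminal taxa: Camponotus, Homo, Larix, Lynx, Pseudotsuga, Rana.

6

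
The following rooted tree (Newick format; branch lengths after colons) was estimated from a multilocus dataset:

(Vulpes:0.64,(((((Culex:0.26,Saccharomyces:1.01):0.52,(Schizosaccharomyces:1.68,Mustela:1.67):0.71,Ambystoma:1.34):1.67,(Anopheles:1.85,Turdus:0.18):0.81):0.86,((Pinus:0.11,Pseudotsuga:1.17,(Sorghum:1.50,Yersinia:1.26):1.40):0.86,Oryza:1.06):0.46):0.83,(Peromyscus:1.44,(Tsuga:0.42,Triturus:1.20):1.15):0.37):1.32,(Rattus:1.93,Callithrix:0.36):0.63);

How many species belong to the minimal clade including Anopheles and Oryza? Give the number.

The MRCA of Anopheles and Oryza is the node subtending ((((Culex,Saccharomyces),(Schizosaccharomyces,Mustela),Ambystoma),(Anopheles,Turdus)),((Pinus,Pseudotsuga,(Sorghum,Yersinia)),Oryza)).
That clade contains 12 terminal taxa: Ambystoma, Anopheles, Culex, Mustela, Oryza, Pinus, Pseudotsuga, Saccharomyces, Schizosaccharomyces, Sorghum, Turdus, Yersinia.

12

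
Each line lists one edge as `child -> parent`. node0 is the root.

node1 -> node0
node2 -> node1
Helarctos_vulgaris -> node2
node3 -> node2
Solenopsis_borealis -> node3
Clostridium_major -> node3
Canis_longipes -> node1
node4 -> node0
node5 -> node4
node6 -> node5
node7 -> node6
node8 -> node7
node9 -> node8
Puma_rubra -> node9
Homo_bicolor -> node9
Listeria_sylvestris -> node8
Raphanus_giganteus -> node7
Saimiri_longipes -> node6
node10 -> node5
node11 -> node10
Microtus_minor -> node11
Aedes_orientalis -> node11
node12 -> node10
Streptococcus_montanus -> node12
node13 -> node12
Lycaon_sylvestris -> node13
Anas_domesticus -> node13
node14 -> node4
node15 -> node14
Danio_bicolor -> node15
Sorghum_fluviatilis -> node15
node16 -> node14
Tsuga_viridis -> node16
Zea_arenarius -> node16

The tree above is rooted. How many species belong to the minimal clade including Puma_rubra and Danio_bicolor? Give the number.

The MRCA of Puma_rubra and Danio_bicolor is the node subtending ((((((Puma_rubra,Homo_bicolor),Listeria_sylvestris),Raphanus_giganteus),Saimiri_longipes),((Microtus_minor,Aedes_orientalis),(Streptococcus_montanus,(Lycaon_sylvestris,Anas_domesticus)))),((Danio_bicolor,Sorghum_fluviatilis),(Tsuga_viridis,Zea_arenarius))).
That clade contains 14 terminal taxa: Aedes_orientalis, Anas_domesticus, Danio_bicolor, Homo_bicolor, Listeria_sylvestris, Lycaon_sylvestris, Microtus_minor, Puma_rubra, Raphanus_giganteus, Saimiri_longipes, Sorghum_fluviatilis, Streptococcus_montanus, Tsuga_viridis, Zea_arenarius.

14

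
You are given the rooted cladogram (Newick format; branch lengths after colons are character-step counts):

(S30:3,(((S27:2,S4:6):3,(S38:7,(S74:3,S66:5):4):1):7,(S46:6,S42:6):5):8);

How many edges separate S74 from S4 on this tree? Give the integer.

The MRCA of S74 and S4 is the node subtending ((S27,S4),(S38,(S74,S66))).
From S74 up to that node: 3 branches. From S4 up to the same node: 2 branches. Total: 3 + 2 = 5.

5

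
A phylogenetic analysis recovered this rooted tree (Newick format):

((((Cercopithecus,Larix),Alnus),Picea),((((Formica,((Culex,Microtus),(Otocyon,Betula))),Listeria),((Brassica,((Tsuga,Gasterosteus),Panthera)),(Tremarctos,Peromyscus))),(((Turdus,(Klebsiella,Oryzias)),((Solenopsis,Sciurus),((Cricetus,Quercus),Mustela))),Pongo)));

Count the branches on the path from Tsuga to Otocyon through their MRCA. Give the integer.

10

The MRCA of Tsuga and Otocyon is the node subtending (((Formica,((Culex,Microtus),(Otocyon,Betula))),Listeria),((Brassica,((Tsuga,Gasterosteus),Panthera)),(Tremarctos,Peromyscus))).
From Tsuga up to that node: 5 branches. From Otocyon up to the same node: 5 branches. Total: 5 + 5 = 10.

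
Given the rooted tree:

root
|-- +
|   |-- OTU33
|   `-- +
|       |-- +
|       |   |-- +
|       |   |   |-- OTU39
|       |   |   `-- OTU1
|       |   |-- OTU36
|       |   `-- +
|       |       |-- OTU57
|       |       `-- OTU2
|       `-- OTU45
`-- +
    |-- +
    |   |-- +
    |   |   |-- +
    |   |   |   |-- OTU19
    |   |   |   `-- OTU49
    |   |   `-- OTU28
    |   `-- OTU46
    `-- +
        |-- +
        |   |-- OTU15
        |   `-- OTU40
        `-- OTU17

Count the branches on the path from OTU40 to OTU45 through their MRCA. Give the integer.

The MRCA of OTU40 and OTU45 is the root of the tree.
From OTU40 up to that node: 4 branches. From OTU45 up to the same node: 3 branches. Total: 4 + 3 = 7.

7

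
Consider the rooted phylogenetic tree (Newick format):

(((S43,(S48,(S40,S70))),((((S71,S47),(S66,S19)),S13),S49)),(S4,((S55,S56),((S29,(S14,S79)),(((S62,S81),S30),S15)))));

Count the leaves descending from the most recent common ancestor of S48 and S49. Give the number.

The MRCA of S48 and S49 is the node subtending ((S43,(S48,(S40,S70))),((((S71,S47),(S66,S19)),S13),S49)).
That clade contains 10 terminal taxa: S13, S19, S40, S43, S47, S48, S49, S66, S70, S71.

10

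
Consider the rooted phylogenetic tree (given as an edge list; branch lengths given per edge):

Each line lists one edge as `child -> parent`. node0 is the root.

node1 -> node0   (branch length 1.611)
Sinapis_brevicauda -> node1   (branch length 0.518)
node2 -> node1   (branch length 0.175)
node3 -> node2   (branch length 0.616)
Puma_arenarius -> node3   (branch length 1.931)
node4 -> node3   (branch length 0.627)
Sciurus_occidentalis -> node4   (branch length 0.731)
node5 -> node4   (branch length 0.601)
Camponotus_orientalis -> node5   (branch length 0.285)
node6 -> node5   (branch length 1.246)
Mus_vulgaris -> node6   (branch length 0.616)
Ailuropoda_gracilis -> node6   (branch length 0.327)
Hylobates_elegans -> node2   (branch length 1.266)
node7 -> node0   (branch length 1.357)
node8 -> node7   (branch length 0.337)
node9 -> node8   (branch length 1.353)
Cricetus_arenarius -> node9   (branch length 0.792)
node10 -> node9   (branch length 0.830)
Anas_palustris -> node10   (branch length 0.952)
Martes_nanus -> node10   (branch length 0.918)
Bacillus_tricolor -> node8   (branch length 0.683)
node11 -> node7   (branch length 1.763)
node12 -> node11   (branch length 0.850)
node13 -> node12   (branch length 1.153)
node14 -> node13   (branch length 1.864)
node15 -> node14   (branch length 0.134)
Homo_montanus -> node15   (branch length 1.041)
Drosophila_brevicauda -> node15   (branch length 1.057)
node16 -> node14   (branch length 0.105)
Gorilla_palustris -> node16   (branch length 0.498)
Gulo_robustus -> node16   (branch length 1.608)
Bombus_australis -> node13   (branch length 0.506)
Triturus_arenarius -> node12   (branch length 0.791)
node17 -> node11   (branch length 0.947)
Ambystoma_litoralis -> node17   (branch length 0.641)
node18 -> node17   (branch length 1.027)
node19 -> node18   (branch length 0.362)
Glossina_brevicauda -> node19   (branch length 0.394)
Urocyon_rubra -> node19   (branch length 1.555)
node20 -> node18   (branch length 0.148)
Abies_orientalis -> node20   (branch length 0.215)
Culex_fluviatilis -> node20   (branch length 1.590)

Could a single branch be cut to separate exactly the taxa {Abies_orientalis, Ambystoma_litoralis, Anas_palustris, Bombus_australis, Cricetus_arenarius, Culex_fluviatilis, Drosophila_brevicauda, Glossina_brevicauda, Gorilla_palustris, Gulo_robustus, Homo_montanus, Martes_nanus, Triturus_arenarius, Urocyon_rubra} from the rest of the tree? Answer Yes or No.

The MRCA of the listed taxa subtends (((Cricetus_arenarius,(Anas_palustris,Martes_nanus)),Bacillus_tricolor),(((((Homo_montanus,Drosophila_brevicauda),(Gorilla_palustris,Gulo_robustus)),Bombus_australis),Triturus_arenarius),(Ambystoma_litoralis,((Glossina_brevicauda,Urocyon_rubra),(Abies_orientalis,Culex_fluviatilis))))).
That clade also contains Bacillus_tricolor, which is not in the proposed group, so the group is not monophyletic.

No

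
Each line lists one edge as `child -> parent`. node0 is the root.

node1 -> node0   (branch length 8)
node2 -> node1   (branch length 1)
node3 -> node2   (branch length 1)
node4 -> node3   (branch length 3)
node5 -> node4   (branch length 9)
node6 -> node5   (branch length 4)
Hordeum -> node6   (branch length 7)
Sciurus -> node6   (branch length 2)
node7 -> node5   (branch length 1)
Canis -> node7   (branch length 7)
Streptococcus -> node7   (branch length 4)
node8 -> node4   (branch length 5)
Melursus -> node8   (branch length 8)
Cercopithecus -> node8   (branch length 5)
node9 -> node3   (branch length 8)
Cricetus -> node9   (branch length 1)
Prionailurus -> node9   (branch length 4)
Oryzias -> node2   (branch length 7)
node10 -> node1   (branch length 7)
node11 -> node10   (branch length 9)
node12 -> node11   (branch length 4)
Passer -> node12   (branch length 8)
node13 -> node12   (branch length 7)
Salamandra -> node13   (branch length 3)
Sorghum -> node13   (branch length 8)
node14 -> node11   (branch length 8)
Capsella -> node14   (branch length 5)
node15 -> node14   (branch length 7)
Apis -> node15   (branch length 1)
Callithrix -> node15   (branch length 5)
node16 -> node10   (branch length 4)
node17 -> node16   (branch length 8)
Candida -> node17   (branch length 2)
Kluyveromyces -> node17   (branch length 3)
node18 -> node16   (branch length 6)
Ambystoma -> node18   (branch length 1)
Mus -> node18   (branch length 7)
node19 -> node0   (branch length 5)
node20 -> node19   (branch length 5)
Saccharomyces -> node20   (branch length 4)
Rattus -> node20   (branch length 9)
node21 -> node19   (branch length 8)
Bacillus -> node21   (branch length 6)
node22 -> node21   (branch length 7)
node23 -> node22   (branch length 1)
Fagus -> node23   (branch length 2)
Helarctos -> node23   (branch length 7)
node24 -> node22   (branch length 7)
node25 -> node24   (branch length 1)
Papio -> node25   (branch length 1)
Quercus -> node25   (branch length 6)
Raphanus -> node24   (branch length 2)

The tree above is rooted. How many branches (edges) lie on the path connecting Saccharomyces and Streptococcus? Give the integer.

10

The MRCA of Saccharomyces and Streptococcus is the root of the tree.
From Saccharomyces up to that node: 3 branches. From Streptococcus up to the same node: 7 branches. Total: 3 + 7 = 10.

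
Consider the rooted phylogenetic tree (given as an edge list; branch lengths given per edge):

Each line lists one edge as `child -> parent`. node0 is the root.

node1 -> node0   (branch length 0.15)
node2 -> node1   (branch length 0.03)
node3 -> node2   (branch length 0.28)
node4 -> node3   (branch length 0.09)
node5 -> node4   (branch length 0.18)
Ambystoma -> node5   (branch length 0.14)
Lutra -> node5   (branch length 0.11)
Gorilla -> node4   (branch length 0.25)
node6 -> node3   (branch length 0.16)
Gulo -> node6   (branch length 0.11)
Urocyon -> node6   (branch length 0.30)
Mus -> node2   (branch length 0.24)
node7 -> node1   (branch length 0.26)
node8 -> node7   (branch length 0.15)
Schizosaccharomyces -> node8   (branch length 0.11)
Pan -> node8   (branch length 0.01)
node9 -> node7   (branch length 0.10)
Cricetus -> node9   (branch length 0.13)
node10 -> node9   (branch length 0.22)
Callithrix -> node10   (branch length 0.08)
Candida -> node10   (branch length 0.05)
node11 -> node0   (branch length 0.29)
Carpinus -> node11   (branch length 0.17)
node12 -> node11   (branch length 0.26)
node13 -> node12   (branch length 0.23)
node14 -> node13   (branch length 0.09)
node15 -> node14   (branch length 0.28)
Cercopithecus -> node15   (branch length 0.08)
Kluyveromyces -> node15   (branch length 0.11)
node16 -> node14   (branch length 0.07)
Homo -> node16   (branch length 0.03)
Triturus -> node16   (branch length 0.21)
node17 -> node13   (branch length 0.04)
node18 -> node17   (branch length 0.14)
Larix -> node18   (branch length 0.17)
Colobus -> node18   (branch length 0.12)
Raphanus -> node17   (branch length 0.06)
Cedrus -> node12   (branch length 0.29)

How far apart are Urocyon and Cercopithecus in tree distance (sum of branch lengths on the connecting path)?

2.15

The path runs Urocyon → … → MRCA → … → Cercopithecus; the MRCA is the root of the tree.
Branch lengths along that path: 0.30 + 0.16 + 0.28 + 0.03 + 0.15 + 0.29 + 0.26 + 0.23 + 0.09 + 0.28 + 0.08 = 2.15.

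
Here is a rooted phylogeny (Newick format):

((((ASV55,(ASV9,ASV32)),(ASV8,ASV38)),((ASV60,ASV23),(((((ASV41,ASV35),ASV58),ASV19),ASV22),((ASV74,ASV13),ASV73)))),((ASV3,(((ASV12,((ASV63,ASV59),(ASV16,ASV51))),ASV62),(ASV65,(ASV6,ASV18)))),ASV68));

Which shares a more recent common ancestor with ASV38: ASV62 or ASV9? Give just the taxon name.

ASV9

The MRCA of ASV38 and ASV9 subtends ((ASV55,(ASV9,ASV32)),(ASV8,ASV38)) (5 taxa).
The MRCA of ASV38 and ASV62 is the root, subtending the entire tree (26 taxa).
The first is nested inside the second, so ASV38 shares a more recent common ancestor with ASV9.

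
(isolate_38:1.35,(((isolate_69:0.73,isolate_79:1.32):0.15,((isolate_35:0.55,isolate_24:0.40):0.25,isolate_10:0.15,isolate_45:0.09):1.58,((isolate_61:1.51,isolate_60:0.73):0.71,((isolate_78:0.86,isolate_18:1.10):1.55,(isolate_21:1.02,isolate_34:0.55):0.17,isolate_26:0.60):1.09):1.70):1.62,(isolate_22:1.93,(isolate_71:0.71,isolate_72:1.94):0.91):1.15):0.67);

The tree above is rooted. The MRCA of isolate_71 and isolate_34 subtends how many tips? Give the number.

The MRCA of isolate_71 and isolate_34 is the node subtending (((isolate_69,isolate_79),((isolate_35,isolate_24),isolate_10,isolate_45),((isolate_61,isolate_60),((isolate_78,isolate_18),(isolate_21,isolate_34),isolate_26))),(isolate_22,(isolate_71,isolate_72))).
That clade contains 16 terminal taxa: isolate_10, isolate_18, isolate_21, isolate_22, isolate_24, isolate_26, isolate_34, isolate_35, isolate_45, isolate_60, isolate_61, isolate_69, isolate_71, isolate_72, isolate_78, isolate_79.

16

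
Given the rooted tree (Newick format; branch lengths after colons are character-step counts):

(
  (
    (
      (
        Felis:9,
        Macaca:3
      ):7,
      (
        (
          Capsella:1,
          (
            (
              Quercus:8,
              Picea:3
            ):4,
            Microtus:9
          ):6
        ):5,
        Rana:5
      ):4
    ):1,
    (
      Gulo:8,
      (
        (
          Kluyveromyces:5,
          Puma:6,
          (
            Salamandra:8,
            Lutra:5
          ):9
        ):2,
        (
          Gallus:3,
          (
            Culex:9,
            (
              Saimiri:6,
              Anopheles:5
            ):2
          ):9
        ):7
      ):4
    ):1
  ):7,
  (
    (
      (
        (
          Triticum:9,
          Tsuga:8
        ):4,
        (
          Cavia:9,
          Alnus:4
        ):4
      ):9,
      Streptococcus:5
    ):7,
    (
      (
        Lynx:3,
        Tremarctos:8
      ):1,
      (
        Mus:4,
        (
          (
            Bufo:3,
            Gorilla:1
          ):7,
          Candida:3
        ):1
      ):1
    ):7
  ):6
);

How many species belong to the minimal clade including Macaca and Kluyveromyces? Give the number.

16

The MRCA of Macaca and Kluyveromyces is the node subtending (((Felis,Macaca),((Capsella,((Quercus,Picea),Microtus)),Rana)),(Gulo,((Kluyveromyces,Puma,(Salamandra,Lutra)),(Gallus,(Culex,(Saimiri,Anopheles)))))).
That clade contains 16 terminal taxa: Anopheles, Capsella, Culex, Felis, Gallus, Gulo, Kluyveromyces, Lutra, Macaca, Microtus, Picea, Puma, Quercus, Rana, Saimiri, Salamandra.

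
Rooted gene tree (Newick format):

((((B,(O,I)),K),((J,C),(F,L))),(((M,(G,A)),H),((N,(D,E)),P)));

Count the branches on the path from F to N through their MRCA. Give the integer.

The MRCA of F and N is the root of the tree.
From F up to that node: 4 branches. From N up to the same node: 4 branches. Total: 4 + 4 = 8.

8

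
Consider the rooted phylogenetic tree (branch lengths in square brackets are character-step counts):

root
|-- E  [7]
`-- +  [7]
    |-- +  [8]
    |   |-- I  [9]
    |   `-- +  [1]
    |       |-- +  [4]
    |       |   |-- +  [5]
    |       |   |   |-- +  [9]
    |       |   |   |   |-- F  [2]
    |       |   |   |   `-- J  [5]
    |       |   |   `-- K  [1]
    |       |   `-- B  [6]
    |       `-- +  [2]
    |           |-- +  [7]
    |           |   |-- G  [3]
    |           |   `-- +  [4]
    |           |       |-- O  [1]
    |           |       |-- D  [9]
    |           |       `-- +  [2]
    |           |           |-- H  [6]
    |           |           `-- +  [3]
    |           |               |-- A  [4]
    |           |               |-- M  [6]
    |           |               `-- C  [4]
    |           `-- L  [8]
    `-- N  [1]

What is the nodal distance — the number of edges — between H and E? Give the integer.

9

The MRCA of H and E is the root of the tree.
From H up to that node: 8 branches. From E up to the same node: 1 branch. Total: 8 + 1 = 9.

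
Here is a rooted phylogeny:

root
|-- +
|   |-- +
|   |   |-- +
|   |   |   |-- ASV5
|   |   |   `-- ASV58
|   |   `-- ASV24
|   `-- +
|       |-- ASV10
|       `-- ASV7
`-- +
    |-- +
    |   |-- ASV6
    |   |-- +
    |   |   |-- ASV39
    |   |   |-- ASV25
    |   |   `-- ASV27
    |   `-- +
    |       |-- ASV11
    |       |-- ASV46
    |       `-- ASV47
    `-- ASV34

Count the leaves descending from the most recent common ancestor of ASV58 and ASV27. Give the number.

13

The MRCA of ASV58 and ASV27 is the root, so the clade is the entire tree.
That clade contains 13 terminal taxa: ASV10, ASV11, ASV24, ASV25, ASV27, ASV34, ASV39, ASV46, ASV47, ASV5, ASV58, ASV6, ASV7.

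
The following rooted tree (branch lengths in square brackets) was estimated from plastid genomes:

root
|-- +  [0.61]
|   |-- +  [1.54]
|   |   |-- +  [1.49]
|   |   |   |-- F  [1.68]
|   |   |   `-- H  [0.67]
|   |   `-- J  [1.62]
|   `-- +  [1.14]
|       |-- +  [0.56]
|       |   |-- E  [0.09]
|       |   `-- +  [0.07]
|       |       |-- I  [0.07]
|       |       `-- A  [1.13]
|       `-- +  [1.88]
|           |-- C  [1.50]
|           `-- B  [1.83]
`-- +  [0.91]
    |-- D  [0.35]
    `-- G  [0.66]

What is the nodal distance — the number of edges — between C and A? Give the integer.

5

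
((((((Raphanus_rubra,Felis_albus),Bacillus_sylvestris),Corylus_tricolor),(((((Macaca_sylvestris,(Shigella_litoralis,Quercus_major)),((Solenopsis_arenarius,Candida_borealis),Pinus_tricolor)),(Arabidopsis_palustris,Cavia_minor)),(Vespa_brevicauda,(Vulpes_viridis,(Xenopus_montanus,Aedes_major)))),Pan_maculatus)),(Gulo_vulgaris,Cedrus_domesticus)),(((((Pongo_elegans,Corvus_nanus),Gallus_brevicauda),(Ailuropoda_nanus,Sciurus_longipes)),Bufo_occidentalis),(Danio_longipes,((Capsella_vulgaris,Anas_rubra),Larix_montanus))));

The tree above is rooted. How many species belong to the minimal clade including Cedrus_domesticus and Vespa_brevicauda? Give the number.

19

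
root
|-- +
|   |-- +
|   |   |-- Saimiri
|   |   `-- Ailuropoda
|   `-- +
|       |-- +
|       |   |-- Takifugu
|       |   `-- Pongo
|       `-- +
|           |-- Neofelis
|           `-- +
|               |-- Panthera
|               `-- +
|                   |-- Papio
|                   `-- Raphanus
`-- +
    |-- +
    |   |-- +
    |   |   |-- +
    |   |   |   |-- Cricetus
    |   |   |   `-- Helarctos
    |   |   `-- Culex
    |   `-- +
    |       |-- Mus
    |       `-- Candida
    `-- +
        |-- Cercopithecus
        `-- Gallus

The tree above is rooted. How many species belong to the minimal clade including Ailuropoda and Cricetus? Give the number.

The MRCA of Ailuropoda and Cricetus is the root, so the clade is the entire tree.
That clade contains 15 terminal taxa: Ailuropoda, Candida, Cercopithecus, Cricetus, Culex, Gallus, Helarctos, Mus, Neofelis, Panthera, Papio, Pongo, Raphanus, Saimiri, Takifugu.

15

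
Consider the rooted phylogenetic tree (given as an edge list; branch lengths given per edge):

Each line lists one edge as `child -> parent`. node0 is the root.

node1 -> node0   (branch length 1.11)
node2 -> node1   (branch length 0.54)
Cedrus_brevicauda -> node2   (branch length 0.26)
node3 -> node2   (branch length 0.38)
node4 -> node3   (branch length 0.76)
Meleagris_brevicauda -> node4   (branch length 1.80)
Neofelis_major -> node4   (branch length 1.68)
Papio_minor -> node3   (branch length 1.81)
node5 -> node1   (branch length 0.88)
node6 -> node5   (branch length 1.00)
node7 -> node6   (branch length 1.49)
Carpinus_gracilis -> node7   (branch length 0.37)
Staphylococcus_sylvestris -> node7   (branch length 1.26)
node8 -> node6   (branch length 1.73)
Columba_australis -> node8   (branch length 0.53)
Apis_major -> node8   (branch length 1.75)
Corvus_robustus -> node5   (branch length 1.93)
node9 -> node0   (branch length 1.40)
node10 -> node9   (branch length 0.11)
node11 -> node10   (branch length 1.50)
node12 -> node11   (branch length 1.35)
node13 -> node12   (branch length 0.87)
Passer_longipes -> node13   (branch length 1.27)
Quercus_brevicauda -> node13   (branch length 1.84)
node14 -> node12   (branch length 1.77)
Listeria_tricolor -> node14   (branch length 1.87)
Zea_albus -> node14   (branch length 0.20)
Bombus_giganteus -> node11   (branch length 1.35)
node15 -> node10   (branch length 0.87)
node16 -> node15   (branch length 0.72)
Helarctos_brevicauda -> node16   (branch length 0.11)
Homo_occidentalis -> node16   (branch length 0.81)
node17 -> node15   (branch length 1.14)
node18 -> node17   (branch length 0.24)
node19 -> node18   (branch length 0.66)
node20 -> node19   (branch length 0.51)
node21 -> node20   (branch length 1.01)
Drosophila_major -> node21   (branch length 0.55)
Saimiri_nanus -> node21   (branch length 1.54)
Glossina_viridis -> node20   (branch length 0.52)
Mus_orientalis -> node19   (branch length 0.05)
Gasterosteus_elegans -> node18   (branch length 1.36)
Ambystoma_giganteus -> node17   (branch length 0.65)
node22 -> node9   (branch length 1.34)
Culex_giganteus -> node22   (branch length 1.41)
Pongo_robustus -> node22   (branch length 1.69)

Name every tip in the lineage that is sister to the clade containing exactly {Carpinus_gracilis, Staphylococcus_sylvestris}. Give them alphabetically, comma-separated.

Apis_major, Columba_australis

The clade containing exactly {Carpinus_gracilis, Staphylococcus_sylvestris} attaches to the tree at the node subtending ((Carpinus_gracilis,Staphylococcus_sylvestris),(Columba_australis,Apis_major)).
The other lineage descending from that same node — the sister group — is (Columba_australis,Apis_major); its 2 tips in alphabetical order are the answer.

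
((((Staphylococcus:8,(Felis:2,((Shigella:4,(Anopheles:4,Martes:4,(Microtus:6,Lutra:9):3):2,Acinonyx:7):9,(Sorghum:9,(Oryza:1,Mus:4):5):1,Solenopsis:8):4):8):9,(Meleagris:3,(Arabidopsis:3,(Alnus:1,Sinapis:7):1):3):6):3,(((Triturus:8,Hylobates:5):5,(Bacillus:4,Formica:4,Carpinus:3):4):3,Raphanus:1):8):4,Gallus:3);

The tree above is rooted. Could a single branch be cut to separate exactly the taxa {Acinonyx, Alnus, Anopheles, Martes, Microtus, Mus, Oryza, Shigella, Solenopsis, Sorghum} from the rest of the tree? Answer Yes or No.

The MRCA of the listed taxa subtends ((Staphylococcus,(Felis,((Shigella,(Anopheles,Martes,(Microtus,Lutra)),Acinonyx),(Sorghum,(Oryza,Mus)),Solenopsis))),(Meleagris,(Arabidopsis,(Alnus,Sinapis)))).
That clade also contains Arabidopsis, Felis, Lutra, Meleagris, Sinapis, Staphylococcus, which are not in the proposed group, so the group is not monophyletic.

No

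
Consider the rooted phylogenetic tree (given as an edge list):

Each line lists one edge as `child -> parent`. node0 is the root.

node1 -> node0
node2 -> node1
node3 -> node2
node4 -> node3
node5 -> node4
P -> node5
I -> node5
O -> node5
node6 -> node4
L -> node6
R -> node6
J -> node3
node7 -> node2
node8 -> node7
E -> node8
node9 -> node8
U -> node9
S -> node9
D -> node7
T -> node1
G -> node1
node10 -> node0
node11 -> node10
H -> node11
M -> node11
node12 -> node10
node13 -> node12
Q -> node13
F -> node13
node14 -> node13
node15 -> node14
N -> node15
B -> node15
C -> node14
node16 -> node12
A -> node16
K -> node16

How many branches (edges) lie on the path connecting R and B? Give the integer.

12

The MRCA of R and B is the root of the tree.
From R up to that node: 6 branches. From B up to the same node: 6 branches. Total: 6 + 6 = 12.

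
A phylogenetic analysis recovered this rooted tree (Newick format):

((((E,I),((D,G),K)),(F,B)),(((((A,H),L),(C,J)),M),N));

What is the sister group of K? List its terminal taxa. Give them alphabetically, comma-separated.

K attaches to the tree at the node subtending ((D,G),K).
The other lineage descending from that same node — the sister group — is (D,G); its 2 tips in alphabetical order are the answer.

D, G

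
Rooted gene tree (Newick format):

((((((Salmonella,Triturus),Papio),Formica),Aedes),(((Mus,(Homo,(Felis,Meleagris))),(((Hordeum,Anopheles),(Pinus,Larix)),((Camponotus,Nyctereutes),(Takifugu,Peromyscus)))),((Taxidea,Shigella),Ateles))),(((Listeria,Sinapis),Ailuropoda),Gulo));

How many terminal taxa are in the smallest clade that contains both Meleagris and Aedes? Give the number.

The MRCA of Meleagris and Aedes is the node subtending (((((Salmonella,Triturus),Papio),Formica),Aedes),(((Mus,(Homo,(Felis,Meleagris))),(((Hordeum,Anopheles),(Pinus,Larix)),((Camponotus,Nyctereutes),(Takifugu,Peromyscus)))),((Taxidea,Shigella),Ateles))).
That clade contains 20 terminal taxa: Aedes, Anopheles, Ateles, Camponotus, Felis, Formica, Homo, Hordeum, Larix, Meleagris, Mus, Nyctereutes, Papio, Peromyscus, Pinus, Salmonella, Shigella, Takifugu, Taxidea, Triturus.

20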